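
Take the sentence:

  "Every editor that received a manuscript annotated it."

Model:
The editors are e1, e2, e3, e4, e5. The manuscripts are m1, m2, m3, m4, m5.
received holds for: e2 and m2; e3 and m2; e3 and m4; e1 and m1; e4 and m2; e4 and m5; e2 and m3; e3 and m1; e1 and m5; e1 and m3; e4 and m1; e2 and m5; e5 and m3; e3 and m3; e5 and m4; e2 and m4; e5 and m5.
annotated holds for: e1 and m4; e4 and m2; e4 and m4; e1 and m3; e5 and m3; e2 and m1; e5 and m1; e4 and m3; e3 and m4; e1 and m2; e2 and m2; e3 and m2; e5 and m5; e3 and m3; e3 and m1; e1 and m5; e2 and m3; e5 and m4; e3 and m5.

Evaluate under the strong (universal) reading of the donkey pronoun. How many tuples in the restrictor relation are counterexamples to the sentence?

5

"it" takes "a manuscript" as antecedent — a donkey pronoun bound across the clause boundary.
Strong reading: for every (e,m) with received(e,m), annotated(e,m).
Restrictor pairs: (e1,m1) ✗  (e1,m3) ✓  (e1,m5) ✓  (e2,m2) ✓  (e2,m3) ✓  (e2,m4) ✗  (e2,m5) ✗  (e3,m1) ✓  (e3,m2) ✓  (e3,m3) ✓  (e3,m4) ✓  (e4,m1) ✗  (e4,m2) ✓  (e4,m5) ✗  (e5,m3) ✓  (e5,m4) ✓  (e5,m5) ✓
Counterexamples (restrictor pairs failing the scope): 5.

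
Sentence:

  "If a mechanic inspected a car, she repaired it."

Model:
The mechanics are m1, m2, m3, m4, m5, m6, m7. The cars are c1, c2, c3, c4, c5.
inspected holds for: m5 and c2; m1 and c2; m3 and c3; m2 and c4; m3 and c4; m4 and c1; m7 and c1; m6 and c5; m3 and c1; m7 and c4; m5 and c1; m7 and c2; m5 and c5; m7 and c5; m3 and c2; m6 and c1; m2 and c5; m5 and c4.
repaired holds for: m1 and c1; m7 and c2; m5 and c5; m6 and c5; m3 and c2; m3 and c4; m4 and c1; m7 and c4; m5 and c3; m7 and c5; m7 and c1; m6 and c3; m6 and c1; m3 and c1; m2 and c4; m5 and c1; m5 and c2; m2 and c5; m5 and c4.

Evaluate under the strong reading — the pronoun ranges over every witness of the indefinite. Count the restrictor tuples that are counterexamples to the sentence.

"it" takes "a car" as antecedent — a donkey pronoun bound across the clause boundary.
Strong reading: for every (m,c) with inspected(m,c), repaired(m,c).
Restrictor pairs: (m1,c2) ✗  (m2,c4) ✓  (m2,c5) ✓  (m3,c1) ✓  (m3,c2) ✓  (m3,c3) ✗  (m3,c4) ✓  (m4,c1) ✓  (m5,c1) ✓  (m5,c2) ✓  (m5,c4) ✓  (m5,c5) ✓  (m6,c1) ✓  (m6,c5) ✓  (m7,c1) ✓  (m7,c2) ✓  (m7,c4) ✓  (m7,c5) ✓
Counterexamples (restrictor pairs failing the scope): 2.

2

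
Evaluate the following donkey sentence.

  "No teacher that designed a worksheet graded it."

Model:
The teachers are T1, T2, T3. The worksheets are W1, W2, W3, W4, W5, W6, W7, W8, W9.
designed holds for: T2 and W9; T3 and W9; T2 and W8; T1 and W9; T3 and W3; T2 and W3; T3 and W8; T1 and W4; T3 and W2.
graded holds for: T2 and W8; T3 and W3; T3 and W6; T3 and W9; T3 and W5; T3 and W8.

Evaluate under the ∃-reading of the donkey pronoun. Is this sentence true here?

False

"it" takes "a worksheet" as antecedent — a donkey pronoun bound across the clause boundary.
Truth condition: for no (t,w) with designed(t,w) does graded(t,w) hold.
Restrictor pairs — does the scope hold? (T1,W4):fails  (T1,W9):fails  (T2,W3):fails  (T2,W8):holds  (T2,W9):fails  (T3,W2):fails  (T3,W3):holds  (T3,W8):holds  (T3,W9):holds
Scope holds for 4 pair(s), so the sentence is false.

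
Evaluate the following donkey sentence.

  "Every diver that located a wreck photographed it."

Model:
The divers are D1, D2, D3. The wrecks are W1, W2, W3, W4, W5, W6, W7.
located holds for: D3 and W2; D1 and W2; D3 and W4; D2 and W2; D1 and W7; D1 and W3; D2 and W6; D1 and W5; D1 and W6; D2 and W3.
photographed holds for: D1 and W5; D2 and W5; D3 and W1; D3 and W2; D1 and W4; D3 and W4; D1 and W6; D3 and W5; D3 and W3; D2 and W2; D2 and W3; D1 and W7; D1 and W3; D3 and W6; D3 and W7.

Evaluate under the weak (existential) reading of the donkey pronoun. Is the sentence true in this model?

True

"it" takes "a wreck" as antecedent — a donkey pronoun bound across the clause boundary.
Weak reading: every diver d with some located-wreck has at least one located-wreck w such that photographed(d,w).
Per diver: D1:✓  D2:✓  D3:✓
Every diver in the restrictor has a witness.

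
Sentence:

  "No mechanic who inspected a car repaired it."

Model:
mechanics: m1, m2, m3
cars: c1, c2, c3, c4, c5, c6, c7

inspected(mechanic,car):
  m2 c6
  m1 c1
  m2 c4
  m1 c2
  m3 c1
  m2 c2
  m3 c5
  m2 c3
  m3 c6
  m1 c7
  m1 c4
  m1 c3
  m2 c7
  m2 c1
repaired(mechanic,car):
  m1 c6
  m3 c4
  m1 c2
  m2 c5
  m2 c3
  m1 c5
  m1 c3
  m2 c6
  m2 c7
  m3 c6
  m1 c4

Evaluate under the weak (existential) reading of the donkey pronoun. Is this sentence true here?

"it" takes "a car" as antecedent — a donkey pronoun bound across the clause boundary.
Truth condition: for no (m,c) with inspected(m,c) does repaired(m,c) hold.
Restrictor pairs — does the scope hold? (m1,c1):fails  (m1,c2):holds  (m1,c3):holds  (m1,c4):holds  (m1,c7):fails  (m2,c1):fails  (m2,c2):fails  (m2,c3):holds  (m2,c4):fails  (m2,c6):holds  (m2,c7):holds  (m3,c1):fails  (m3,c5):fails  (m3,c6):holds
Scope holds for 7 pair(s), so the sentence is false.

False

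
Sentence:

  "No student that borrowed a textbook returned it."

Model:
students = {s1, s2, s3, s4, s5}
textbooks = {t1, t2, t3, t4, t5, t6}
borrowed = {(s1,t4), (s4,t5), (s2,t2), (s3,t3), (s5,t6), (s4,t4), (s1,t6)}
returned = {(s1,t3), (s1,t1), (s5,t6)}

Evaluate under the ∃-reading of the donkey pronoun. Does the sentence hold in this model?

False

"it" takes "a textbook" as antecedent — a donkey pronoun bound across the clause boundary.
Truth condition: for no (s,t) with borrowed(s,t) does returned(s,t) hold.
Restrictor pairs — does the scope hold? (s1,t4):fails  (s1,t6):fails  (s2,t2):fails  (s3,t3):fails  (s4,t4):fails  (s4,t5):fails  (s5,t6):holds
Scope holds for 1 pair(s), so the sentence is false.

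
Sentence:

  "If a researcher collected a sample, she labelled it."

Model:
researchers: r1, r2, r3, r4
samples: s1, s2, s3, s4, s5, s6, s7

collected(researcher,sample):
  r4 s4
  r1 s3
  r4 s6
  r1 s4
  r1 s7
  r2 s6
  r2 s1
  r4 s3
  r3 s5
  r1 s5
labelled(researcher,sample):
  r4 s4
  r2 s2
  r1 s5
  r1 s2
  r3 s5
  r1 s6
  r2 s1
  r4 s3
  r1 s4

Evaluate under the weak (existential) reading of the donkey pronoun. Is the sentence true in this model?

"it" takes "a sample" as antecedent — a donkey pronoun bound across the clause boundary.
Weak reading: every researcher r with some collected-sample has at least one collected-sample s such that labelled(r,s).
Per researcher: r1:✓  r2:✓  r3:✓  r4:✓
Every researcher in the restrictor has a witness.

True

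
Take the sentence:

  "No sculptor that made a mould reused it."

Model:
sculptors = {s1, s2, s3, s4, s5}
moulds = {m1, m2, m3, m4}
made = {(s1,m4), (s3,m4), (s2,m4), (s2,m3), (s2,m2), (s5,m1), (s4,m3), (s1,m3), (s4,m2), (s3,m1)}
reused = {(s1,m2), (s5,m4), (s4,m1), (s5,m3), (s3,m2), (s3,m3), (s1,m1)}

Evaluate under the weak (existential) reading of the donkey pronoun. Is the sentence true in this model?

True

"it" takes "a mould" as antecedent — a donkey pronoun bound across the clause boundary.
Truth condition: for no (s,m) with made(s,m) does reused(s,m) hold.
Restrictor pairs — does the scope hold? (s1,m3):fails  (s1,m4):fails  (s2,m2):fails  (s2,m3):fails  (s2,m4):fails  (s3,m1):fails  (s3,m4):fails  (s4,m2):fails  (s4,m3):fails  (s5,m1):fails
Scope holds for no restrictor pair, so the sentence is true.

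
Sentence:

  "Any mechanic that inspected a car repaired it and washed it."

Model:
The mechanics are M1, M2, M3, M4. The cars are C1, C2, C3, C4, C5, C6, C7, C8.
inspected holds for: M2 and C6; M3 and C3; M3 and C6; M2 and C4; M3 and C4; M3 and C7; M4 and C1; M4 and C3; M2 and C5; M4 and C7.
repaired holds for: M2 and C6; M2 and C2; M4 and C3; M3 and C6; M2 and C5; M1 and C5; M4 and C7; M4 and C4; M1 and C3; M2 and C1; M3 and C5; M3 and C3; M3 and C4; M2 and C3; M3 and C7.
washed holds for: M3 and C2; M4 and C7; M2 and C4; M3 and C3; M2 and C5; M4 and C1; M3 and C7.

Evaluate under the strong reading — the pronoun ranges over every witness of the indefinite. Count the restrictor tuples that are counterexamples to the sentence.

6

"it" takes "a car" as antecedent — a donkey pronoun bound across the clause boundary.
Strong reading: for every (m,c) with inspected(m,c), repaired(m,c) ∧ washed(m,c).
Restrictor pairs: (M2,C4) ✗  (M2,C5) ✓  (M2,C6) ✗  (M3,C3) ✓  (M3,C4) ✗  (M3,C6) ✗  (M3,C7) ✓  (M4,C1) ✗  (M4,C3) ✗  (M4,C7) ✓
Counterexamples (restrictor pairs failing the scope): 6.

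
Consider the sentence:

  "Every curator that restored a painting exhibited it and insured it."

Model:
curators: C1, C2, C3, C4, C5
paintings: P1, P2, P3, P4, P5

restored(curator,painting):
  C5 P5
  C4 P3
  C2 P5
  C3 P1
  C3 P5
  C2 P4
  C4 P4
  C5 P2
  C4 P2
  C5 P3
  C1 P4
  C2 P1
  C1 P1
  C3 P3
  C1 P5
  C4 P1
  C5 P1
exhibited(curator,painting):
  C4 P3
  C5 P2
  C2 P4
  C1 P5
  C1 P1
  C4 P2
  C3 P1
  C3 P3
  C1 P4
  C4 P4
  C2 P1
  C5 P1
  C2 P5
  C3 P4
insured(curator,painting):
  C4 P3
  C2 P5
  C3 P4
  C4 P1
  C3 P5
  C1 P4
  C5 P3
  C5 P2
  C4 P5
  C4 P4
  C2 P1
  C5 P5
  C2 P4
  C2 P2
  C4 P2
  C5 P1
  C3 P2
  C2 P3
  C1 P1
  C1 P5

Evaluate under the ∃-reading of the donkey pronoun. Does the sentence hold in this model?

False

"it" takes "a painting" as antecedent — a donkey pronoun bound across the clause boundary.
Weak reading: every curator c with some restored-painting has at least one restored-painting p such that exhibited(c,p) ∧ insured(c,p).
Per curator: C1:✓  C2:✓  C3:✗  C4:✓  C5:✓
C3 has no witness among its restored-paintings.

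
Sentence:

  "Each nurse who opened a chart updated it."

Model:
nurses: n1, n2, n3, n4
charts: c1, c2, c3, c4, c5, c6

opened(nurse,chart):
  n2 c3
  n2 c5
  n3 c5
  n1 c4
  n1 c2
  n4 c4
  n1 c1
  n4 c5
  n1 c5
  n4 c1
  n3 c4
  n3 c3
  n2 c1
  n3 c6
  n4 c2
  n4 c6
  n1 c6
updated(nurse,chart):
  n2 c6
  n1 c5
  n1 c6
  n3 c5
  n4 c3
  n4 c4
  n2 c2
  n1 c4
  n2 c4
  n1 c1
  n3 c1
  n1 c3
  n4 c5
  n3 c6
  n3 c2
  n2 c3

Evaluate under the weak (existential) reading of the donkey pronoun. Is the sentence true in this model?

"it" takes "a chart" as antecedent — a donkey pronoun bound across the clause boundary.
Weak reading: every nurse n with some opened-chart has at least one opened-chart c such that updated(n,c).
Per nurse: n1:✓  n2:✓  n3:✓  n4:✓
Every nurse in the restrictor has a witness.

True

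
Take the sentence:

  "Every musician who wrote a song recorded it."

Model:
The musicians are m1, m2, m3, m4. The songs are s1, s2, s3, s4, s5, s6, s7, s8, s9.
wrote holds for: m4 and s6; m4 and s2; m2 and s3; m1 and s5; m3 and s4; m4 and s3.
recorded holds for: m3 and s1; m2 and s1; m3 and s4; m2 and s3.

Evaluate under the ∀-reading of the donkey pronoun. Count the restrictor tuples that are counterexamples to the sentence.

"it" takes "a song" as antecedent — a donkey pronoun bound across the clause boundary.
Strong reading: for every (m,s) with wrote(m,s), recorded(m,s).
Restrictor pairs: (m1,s5) ✗  (m2,s3) ✓  (m3,s4) ✓  (m4,s2) ✗  (m4,s3) ✗  (m4,s6) ✗
Counterexamples (restrictor pairs failing the scope): 4.

4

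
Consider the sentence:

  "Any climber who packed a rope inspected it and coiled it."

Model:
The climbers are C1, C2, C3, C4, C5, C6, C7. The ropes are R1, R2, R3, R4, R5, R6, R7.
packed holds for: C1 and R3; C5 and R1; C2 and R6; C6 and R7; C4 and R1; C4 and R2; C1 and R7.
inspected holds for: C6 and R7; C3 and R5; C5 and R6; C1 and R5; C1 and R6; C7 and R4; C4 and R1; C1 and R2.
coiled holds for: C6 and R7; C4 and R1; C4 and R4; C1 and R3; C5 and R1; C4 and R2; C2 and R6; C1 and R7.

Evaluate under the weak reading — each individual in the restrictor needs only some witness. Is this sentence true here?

"it" takes "a rope" as antecedent — a donkey pronoun bound across the clause boundary.
Weak reading: every climber c with some packed-rope has at least one packed-rope r such that inspected(c,r) ∧ coiled(c,r).
Per climber: C1:✗  C2:✗  C4:✓  C5:✗  C6:✓
C1 has no witness among its packed-ropes.

False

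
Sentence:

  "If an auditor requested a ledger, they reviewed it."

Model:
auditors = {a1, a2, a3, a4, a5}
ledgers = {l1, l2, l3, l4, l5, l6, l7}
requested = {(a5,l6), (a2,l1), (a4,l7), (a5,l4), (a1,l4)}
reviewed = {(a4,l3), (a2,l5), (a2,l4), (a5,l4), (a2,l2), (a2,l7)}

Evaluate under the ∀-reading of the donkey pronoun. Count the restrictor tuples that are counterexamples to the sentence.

4

"it" takes "a ledger" as antecedent — a donkey pronoun bound across the clause boundary.
Strong reading: for every (a,l) with requested(a,l), reviewed(a,l).
Restrictor pairs: (a1,l4) ✗  (a2,l1) ✗  (a4,l7) ✗  (a5,l4) ✓  (a5,l6) ✗
Counterexamples (restrictor pairs failing the scope): 4.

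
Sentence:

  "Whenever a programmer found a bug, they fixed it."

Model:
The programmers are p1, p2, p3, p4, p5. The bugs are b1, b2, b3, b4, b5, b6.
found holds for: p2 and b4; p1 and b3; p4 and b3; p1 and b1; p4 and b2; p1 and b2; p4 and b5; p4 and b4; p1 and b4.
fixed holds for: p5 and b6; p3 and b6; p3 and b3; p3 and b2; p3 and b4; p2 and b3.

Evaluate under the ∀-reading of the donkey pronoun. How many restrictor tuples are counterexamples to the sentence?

"it" takes "a bug" as antecedent — a donkey pronoun bound across the clause boundary.
Strong reading: for every (p,b) with found(p,b), fixed(p,b).
Restrictor pairs: (p1,b1) ✗  (p1,b2) ✗  (p1,b3) ✗  (p1,b4) ✗  (p2,b4) ✗  (p4,b2) ✗  (p4,b3) ✗  (p4,b4) ✗  (p4,b5) ✗
Counterexamples (restrictor pairs failing the scope): 9.

9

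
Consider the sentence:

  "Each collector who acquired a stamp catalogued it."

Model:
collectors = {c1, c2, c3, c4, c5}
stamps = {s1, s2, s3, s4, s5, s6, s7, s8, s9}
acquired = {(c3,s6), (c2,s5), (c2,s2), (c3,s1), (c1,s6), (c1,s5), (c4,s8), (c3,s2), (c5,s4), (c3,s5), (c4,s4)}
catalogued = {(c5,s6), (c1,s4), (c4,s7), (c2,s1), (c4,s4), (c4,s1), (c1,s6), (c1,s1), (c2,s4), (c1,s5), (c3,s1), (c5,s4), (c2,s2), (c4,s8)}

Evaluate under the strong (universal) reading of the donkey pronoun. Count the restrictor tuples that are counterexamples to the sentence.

4

"it" takes "a stamp" as antecedent — a donkey pronoun bound across the clause boundary.
Strong reading: for every (c,s) with acquired(c,s), catalogued(c,s).
Restrictor pairs: (c1,s5) ✓  (c1,s6) ✓  (c2,s2) ✓  (c2,s5) ✗  (c3,s1) ✓  (c3,s2) ✗  (c3,s5) ✗  (c3,s6) ✗  (c4,s4) ✓  (c4,s8) ✓  (c5,s4) ✓
Counterexamples (restrictor pairs failing the scope): 4.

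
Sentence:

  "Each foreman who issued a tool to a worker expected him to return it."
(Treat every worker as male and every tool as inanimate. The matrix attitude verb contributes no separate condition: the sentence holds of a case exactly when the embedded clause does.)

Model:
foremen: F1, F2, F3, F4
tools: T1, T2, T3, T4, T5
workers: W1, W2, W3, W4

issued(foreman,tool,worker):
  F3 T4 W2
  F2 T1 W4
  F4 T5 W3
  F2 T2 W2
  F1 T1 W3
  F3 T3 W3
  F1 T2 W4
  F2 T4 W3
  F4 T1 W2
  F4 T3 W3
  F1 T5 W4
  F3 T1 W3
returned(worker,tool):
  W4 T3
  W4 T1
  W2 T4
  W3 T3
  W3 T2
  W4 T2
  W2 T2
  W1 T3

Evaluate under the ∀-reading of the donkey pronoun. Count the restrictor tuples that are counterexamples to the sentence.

"him" takes "a worker" as antecedent and "it" takes "a tool"; both are donkey pronouns co-varying with the restrictor.
Strong reading: for every (f,t,w) with issued(f,t,w), returned(w,t).
Restrictor triples: (F1,T1,W3)→returned(W3,T1) ✗  (F1,T2,W4)→returned(W4,T2) ✓  (F1,T5,W4)→returned(W4,T5) ✗  (F2,T1,W4)→returned(W4,T1) ✓  (F2,T2,W2)→returned(W2,T2) ✓  (F2,T4,W3)→returned(W3,T4) ✗  (F3,T1,W3)→returned(W3,T1) ✗  (F3,T3,W3)→returned(W3,T3) ✓  (F3,T4,W2)→returned(W2,T4) ✓  (F4,T1,W2)→returned(W2,T1) ✗  (F4,T3,W3)→returned(W3,T3) ✓  (F4,T5,W3)→returned(W3,T5) ✗
Counterexamples (restrictor triples failing the scope): 6.

6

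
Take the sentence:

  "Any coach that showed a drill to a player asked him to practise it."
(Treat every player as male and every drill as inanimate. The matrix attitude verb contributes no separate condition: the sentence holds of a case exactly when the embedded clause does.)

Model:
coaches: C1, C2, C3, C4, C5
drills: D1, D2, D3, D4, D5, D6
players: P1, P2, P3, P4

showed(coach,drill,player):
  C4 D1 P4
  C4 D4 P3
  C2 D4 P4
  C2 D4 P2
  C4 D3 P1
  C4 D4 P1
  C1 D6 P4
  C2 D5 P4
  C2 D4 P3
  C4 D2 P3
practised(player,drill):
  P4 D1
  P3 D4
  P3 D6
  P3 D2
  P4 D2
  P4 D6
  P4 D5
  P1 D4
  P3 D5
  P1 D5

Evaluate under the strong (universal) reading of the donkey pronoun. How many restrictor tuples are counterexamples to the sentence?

"him" takes "a player" as antecedent and "it" takes "a drill"; both are donkey pronouns co-varying with the restrictor.
Strong reading: for every (c,d,p) with showed(c,d,p), practised(p,d).
Restrictor triples: (C1,D6,P4)→practised(P4,D6) ✓  (C2,D4,P2)→practised(P2,D4) ✗  (C2,D4,P3)→practised(P3,D4) ✓  (C2,D4,P4)→practised(P4,D4) ✗  (C2,D5,P4)→practised(P4,D5) ✓  (C4,D1,P4)→practised(P4,D1) ✓  (C4,D2,P3)→practised(P3,D2) ✓  (C4,D3,P1)→practised(P1,D3) ✗  (C4,D4,P1)→practised(P1,D4) ✓  (C4,D4,P3)→practised(P3,D4) ✓
Counterexamples (restrictor triples failing the scope): 3.

3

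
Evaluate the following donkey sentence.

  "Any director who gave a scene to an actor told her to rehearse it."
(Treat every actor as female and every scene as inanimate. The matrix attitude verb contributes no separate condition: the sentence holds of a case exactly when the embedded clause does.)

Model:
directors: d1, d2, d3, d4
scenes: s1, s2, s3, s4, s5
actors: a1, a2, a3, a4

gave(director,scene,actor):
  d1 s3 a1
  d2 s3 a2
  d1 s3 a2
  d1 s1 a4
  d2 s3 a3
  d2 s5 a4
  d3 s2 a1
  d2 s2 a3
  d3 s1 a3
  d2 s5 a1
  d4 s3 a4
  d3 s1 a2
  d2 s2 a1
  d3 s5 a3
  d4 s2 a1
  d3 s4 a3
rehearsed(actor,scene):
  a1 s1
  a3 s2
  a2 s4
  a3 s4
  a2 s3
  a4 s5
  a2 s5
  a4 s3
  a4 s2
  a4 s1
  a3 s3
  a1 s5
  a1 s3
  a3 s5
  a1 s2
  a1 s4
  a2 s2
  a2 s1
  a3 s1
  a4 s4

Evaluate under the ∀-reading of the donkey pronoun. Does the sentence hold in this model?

True

"her" takes "an actor" as antecedent and "it" takes "a scene"; both are donkey pronouns co-varying with the restrictor.
Strong reading: for every (d,s,a) with gave(d,s,a), rehearsed(a,s).
Restrictor triples: (d1,s1,a4)→rehearsed(a4,s1) ✓  (d1,s3,a1)→rehearsed(a1,s3) ✓  (d1,s3,a2)→rehearsed(a2,s3) ✓  (d2,s2,a1)→rehearsed(a1,s2) ✓  (d2,s2,a3)→rehearsed(a3,s2) ✓  (d2,s3,a2)→rehearsed(a2,s3) ✓  (d2,s3,a3)→rehearsed(a3,s3) ✓  (d2,s5,a1)→rehearsed(a1,s5) ✓  (d2,s5,a4)→rehearsed(a4,s5) ✓  (d3,s1,a2)→rehearsed(a2,s1) ✓  (d3,s1,a3)→rehearsed(a3,s1) ✓  (d3,s2,a1)→rehearsed(a1,s2) ✓  (d3,s4,a3)→rehearsed(a3,s4) ✓  (d3,s5,a3)→rehearsed(a3,s5) ✓  (d4,s2,a1)→rehearsed(a1,s2) ✓  (d4,s3,a4)→rehearsed(a4,s3) ✓
Every restrictor triple satisfies the scope.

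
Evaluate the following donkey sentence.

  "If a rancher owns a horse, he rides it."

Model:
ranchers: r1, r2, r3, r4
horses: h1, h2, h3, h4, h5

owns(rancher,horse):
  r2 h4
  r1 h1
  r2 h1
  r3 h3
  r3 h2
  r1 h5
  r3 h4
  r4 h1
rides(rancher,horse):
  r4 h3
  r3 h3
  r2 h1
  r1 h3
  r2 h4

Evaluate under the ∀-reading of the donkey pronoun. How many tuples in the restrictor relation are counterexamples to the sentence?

5

"it" takes "a horse" as antecedent — a donkey pronoun bound across the clause boundary.
Strong reading: for every (r,h) with owns(r,h), rides(r,h).
Restrictor pairs: (r1,h1) ✗  (r1,h5) ✗  (r2,h1) ✓  (r2,h4) ✓  (r3,h2) ✗  (r3,h3) ✓  (r3,h4) ✗  (r4,h1) ✗
Counterexamples (restrictor pairs failing the scope): 5.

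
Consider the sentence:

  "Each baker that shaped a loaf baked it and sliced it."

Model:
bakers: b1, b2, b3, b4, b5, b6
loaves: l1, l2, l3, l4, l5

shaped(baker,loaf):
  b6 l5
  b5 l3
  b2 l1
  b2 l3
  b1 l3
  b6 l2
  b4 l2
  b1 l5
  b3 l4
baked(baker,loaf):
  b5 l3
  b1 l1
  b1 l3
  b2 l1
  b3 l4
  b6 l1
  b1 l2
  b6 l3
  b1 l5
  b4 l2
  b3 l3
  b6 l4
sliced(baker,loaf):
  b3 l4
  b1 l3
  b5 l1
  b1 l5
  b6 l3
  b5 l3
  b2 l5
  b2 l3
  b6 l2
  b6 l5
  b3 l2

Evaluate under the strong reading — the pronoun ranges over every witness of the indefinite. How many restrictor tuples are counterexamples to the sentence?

"it" takes "a loaf" as antecedent — a donkey pronoun bound across the clause boundary.
Strong reading: for every (b,l) with shaped(b,l), baked(b,l) ∧ sliced(b,l).
Restrictor pairs: (b1,l3) ✓  (b1,l5) ✓  (b2,l1) ✗  (b2,l3) ✗  (b3,l4) ✓  (b4,l2) ✗  (b5,l3) ✓  (b6,l2) ✗  (b6,l5) ✗
Counterexamples (restrictor pairs failing the scope): 5.

5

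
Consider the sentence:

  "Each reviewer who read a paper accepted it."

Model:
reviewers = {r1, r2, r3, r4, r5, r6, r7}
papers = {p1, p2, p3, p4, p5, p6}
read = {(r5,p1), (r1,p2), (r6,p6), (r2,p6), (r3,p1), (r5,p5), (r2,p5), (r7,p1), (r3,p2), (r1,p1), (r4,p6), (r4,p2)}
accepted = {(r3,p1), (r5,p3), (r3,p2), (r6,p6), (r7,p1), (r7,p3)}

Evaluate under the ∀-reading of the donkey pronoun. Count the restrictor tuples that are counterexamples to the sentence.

"it" takes "a paper" as antecedent — a donkey pronoun bound across the clause boundary.
Strong reading: for every (r,p) with read(r,p), accepted(r,p).
Restrictor pairs: (r1,p1) ✗  (r1,p2) ✗  (r2,p5) ✗  (r2,p6) ✗  (r3,p1) ✓  (r3,p2) ✓  (r4,p2) ✗  (r4,p6) ✗  (r5,p1) ✗  (r5,p5) ✗  (r6,p6) ✓  (r7,p1) ✓
Counterexamples (restrictor pairs failing the scope): 8.

8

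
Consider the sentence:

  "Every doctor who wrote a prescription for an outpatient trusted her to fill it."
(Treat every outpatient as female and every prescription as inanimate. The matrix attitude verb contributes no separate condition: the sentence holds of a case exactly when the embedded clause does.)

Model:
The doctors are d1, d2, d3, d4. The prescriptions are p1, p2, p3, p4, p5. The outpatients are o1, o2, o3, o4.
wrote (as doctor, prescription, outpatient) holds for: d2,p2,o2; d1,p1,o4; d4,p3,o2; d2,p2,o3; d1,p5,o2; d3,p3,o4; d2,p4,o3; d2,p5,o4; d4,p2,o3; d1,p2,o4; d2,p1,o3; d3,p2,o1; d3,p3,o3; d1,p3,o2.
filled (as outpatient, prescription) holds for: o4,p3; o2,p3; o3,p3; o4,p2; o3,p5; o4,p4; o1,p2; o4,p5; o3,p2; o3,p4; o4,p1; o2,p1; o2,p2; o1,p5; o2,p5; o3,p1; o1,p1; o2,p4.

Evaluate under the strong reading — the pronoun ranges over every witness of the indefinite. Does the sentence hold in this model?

True

"her" takes "an outpatient" as antecedent and "it" takes "a prescription"; both are donkey pronouns co-varying with the restrictor.
Strong reading: for every (d,p,o) with wrote(d,p,o), filled(o,p).
Restrictor triples: (d1,p1,o4)→filled(o4,p1) ✓  (d1,p2,o4)→filled(o4,p2) ✓  (d1,p3,o2)→filled(o2,p3) ✓  (d1,p5,o2)→filled(o2,p5) ✓  (d2,p1,o3)→filled(o3,p1) ✓  (d2,p2,o2)→filled(o2,p2) ✓  (d2,p2,o3)→filled(o3,p2) ✓  (d2,p4,o3)→filled(o3,p4) ✓  (d2,p5,o4)→filled(o4,p5) ✓  (d3,p2,o1)→filled(o1,p2) ✓  (d3,p3,o3)→filled(o3,p3) ✓  (d3,p3,o4)→filled(o4,p3) ✓  (d4,p2,o3)→filled(o3,p2) ✓  (d4,p3,o2)→filled(o2,p3) ✓
Every restrictor triple satisfies the scope.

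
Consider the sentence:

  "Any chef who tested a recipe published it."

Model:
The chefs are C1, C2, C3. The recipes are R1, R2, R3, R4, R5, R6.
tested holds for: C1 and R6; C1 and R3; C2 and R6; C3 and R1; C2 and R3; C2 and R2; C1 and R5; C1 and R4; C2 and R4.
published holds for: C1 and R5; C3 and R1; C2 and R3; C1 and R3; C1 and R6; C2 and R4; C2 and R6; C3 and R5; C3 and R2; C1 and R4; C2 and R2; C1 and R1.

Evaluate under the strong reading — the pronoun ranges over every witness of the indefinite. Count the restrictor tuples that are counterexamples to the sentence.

0

"it" takes "a recipe" as antecedent — a donkey pronoun bound across the clause boundary.
Strong reading: for every (c,r) with tested(c,r), published(c,r).
Restrictor pairs: (C1,R3) ✓  (C1,R4) ✓  (C1,R5) ✓  (C1,R6) ✓  (C2,R2) ✓  (C2,R3) ✓  (C2,R4) ✓  (C2,R6) ✓  (C3,R1) ✓
Counterexamples (restrictor pairs failing the scope): 0.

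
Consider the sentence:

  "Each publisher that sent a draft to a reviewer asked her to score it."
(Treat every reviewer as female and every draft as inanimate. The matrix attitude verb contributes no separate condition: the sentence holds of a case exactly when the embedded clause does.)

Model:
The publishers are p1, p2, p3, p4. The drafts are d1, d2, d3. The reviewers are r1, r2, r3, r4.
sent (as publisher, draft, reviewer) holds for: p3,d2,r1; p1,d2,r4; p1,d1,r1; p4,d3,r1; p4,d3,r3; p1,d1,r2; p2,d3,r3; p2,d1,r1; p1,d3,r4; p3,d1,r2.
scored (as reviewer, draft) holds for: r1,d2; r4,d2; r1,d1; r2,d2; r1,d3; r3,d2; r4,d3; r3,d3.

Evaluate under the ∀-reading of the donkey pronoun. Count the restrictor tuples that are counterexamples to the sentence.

2

"her" takes "a reviewer" as antecedent and "it" takes "a draft"; both are donkey pronouns co-varying with the restrictor.
Strong reading: for every (p,d,r) with sent(p,d,r), scored(r,d).
Restrictor triples: (p1,d1,r1)→scored(r1,d1) ✓  (p1,d1,r2)→scored(r2,d1) ✗  (p1,d2,r4)→scored(r4,d2) ✓  (p1,d3,r4)→scored(r4,d3) ✓  (p2,d1,r1)→scored(r1,d1) ✓  (p2,d3,r3)→scored(r3,d3) ✓  (p3,d1,r2)→scored(r2,d1) ✗  (p3,d2,r1)→scored(r1,d2) ✓  (p4,d3,r1)→scored(r1,d3) ✓  (p4,d3,r3)→scored(r3,d3) ✓
Counterexamples (restrictor triples failing the scope): 2.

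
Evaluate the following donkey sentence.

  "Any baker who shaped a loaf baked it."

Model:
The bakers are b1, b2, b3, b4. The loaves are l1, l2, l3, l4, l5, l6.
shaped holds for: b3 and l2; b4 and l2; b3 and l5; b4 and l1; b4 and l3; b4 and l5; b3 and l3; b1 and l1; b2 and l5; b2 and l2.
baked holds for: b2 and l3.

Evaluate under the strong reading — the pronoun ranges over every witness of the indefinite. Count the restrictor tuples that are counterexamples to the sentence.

10

"it" takes "a loaf" as antecedent — a donkey pronoun bound across the clause boundary.
Strong reading: for every (b,l) with shaped(b,l), baked(b,l).
Restrictor pairs: (b1,l1) ✗  (b2,l2) ✗  (b2,l5) ✗  (b3,l2) ✗  (b3,l3) ✗  (b3,l5) ✗  (b4,l1) ✗  (b4,l2) ✗  (b4,l3) ✗  (b4,l5) ✗
Counterexamples (restrictor pairs failing the scope): 10.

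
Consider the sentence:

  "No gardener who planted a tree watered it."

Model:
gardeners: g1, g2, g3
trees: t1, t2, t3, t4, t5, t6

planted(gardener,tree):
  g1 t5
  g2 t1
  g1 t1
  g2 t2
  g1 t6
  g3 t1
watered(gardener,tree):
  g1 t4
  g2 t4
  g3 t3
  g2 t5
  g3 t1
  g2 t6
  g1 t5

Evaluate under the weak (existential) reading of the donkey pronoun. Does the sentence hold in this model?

False

"it" takes "a tree" as antecedent — a donkey pronoun bound across the clause boundary.
Truth condition: for no (g,t) with planted(g,t) does watered(g,t) hold.
Restrictor pairs — does the scope hold? (g1,t1):fails  (g1,t5):holds  (g1,t6):fails  (g2,t1):fails  (g2,t2):fails  (g3,t1):holds
Scope holds for 2 pair(s), so the sentence is false.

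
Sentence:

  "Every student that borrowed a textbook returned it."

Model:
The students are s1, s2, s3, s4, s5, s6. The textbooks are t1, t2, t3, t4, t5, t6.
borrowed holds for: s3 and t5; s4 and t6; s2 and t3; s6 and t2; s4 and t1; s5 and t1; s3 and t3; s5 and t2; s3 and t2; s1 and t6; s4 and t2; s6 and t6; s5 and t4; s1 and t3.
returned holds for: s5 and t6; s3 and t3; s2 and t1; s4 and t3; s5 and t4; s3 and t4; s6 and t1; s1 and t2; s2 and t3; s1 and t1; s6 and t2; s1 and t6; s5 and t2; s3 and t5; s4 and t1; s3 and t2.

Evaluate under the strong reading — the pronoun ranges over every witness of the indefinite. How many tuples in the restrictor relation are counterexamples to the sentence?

5

"it" takes "a textbook" as antecedent — a donkey pronoun bound across the clause boundary.
Strong reading: for every (s,t) with borrowed(s,t), returned(s,t).
Restrictor pairs: (s1,t3) ✗  (s1,t6) ✓  (s2,t3) ✓  (s3,t2) ✓  (s3,t3) ✓  (s3,t5) ✓  (s4,t1) ✓  (s4,t2) ✗  (s4,t6) ✗  (s5,t1) ✗  (s5,t2) ✓  (s5,t4) ✓  (s6,t2) ✓  (s6,t6) ✗
Counterexamples (restrictor pairs failing the scope): 5.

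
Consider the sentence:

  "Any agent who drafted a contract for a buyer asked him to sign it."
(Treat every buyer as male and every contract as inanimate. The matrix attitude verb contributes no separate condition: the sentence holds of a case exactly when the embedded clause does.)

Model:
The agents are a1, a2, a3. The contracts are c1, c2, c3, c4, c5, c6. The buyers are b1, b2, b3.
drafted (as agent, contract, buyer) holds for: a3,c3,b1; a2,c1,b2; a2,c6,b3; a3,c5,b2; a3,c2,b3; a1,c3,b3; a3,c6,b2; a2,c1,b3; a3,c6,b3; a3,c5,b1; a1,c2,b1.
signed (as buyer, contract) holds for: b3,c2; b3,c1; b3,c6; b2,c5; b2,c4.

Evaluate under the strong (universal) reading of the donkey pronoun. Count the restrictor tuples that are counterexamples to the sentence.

"him" takes "a buyer" as antecedent and "it" takes "a contract"; both are donkey pronouns co-varying with the restrictor.
Strong reading: for every (a,c,b) with drafted(a,c,b), signed(b,c).
Restrictor triples: (a1,c2,b1)→signed(b1,c2) ✗  (a1,c3,b3)→signed(b3,c3) ✗  (a2,c1,b2)→signed(b2,c1) ✗  (a2,c1,b3)→signed(b3,c1) ✓  (a2,c6,b3)→signed(b3,c6) ✓  (a3,c2,b3)→signed(b3,c2) ✓  (a3,c3,b1)→signed(b1,c3) ✗  (a3,c5,b1)→signed(b1,c5) ✗  (a3,c5,b2)→signed(b2,c5) ✓  (a3,c6,b2)→signed(b2,c6) ✗  (a3,c6,b3)→signed(b3,c6) ✓
Counterexamples (restrictor triples failing the scope): 6.

6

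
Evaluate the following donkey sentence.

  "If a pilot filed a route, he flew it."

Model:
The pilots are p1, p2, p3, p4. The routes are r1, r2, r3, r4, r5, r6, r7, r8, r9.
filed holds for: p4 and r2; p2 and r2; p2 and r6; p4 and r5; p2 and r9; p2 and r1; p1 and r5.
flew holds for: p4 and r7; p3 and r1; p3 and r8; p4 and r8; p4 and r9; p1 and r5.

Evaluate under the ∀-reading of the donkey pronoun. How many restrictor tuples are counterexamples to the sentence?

6

"it" takes "a route" as antecedent — a donkey pronoun bound across the clause boundary.
Strong reading: for every (p,r) with filed(p,r), flew(p,r).
Restrictor pairs: (p1,r5) ✓  (p2,r1) ✗  (p2,r2) ✗  (p2,r6) ✗  (p2,r9) ✗  (p4,r2) ✗  (p4,r5) ✗
Counterexamples (restrictor pairs failing the scope): 6.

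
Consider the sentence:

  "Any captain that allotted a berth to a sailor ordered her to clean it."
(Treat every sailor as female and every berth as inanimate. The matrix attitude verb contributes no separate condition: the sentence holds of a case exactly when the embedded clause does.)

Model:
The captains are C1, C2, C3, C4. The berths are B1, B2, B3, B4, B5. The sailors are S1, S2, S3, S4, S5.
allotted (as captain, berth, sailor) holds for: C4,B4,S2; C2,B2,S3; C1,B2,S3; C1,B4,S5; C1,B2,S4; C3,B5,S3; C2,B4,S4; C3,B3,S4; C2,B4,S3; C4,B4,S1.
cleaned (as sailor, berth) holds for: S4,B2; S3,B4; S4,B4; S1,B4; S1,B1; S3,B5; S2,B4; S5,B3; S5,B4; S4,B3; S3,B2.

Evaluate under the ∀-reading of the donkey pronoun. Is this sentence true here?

"her" takes "a sailor" as antecedent and "it" takes "a berth"; both are donkey pronouns co-varying with the restrictor.
Strong reading: for every (c,b,s) with allotted(c,b,s), cleaned(s,b).
Restrictor triples: (C1,B2,S3)→cleaned(S3,B2) ✓  (C1,B2,S4)→cleaned(S4,B2) ✓  (C1,B4,S5)→cleaned(S5,B4) ✓  (C2,B2,S3)→cleaned(S3,B2) ✓  (C2,B4,S3)→cleaned(S3,B4) ✓  (C2,B4,S4)→cleaned(S4,B4) ✓  (C3,B3,S4)→cleaned(S4,B3) ✓  (C3,B5,S3)→cleaned(S3,B5) ✓  (C4,B4,S1)→cleaned(S1,B4) ✓  (C4,B4,S2)→cleaned(S2,B4) ✓
Every restrictor triple satisfies the scope.

True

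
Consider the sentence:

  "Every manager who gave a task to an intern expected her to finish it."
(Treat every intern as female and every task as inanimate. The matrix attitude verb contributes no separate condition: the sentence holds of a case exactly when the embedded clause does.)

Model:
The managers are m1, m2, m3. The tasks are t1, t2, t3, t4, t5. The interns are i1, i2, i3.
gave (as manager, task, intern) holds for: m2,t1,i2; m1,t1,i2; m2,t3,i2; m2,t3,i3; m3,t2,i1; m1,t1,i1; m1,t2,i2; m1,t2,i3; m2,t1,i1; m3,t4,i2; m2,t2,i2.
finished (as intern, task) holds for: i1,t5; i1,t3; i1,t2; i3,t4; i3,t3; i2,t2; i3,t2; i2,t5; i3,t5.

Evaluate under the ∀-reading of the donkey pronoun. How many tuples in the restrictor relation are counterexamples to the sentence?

"her" takes "an intern" as antecedent and "it" takes "a task"; both are donkey pronouns co-varying with the restrictor.
Strong reading: for every (m,t,i) with gave(m,t,i), finished(i,t).
Restrictor triples: (m1,t1,i1)→finished(i1,t1) ✗  (m1,t1,i2)→finished(i2,t1) ✗  (m1,t2,i2)→finished(i2,t2) ✓  (m1,t2,i3)→finished(i3,t2) ✓  (m2,t1,i1)→finished(i1,t1) ✗  (m2,t1,i2)→finished(i2,t1) ✗  (m2,t2,i2)→finished(i2,t2) ✓  (m2,t3,i2)→finished(i2,t3) ✗  (m2,t3,i3)→finished(i3,t3) ✓  (m3,t2,i1)→finished(i1,t2) ✓  (m3,t4,i2)→finished(i2,t4) ✗
Counterexamples (restrictor triples failing the scope): 6.

6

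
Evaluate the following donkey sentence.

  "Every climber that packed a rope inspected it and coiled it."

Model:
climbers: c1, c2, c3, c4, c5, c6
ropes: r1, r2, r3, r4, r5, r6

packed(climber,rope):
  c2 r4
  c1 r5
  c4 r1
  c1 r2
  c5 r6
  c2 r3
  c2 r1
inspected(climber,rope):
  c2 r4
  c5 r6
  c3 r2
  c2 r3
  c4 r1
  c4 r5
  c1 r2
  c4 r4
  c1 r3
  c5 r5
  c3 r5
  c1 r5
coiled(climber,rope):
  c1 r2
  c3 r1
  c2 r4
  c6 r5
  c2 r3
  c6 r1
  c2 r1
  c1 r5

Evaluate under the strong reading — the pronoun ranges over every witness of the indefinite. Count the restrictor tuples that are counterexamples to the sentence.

"it" takes "a rope" as antecedent — a donkey pronoun bound across the clause boundary.
Strong reading: for every (c,r) with packed(c,r), inspected(c,r) ∧ coiled(c,r).
Restrictor pairs: (c1,r2) ✓  (c1,r5) ✓  (c2,r1) ✗  (c2,r3) ✓  (c2,r4) ✓  (c4,r1) ✗  (c5,r6) ✗
Counterexamples (restrictor pairs failing the scope): 3.

3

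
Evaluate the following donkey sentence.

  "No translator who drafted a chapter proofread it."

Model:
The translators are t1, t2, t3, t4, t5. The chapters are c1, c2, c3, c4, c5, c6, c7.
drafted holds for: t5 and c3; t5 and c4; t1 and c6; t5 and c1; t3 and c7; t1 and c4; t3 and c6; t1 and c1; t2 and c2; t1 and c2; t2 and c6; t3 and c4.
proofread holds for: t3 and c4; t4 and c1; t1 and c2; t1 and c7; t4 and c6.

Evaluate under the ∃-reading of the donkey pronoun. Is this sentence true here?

False

"it" takes "a chapter" as antecedent — a donkey pronoun bound across the clause boundary.
Truth condition: for no (t,c) with drafted(t,c) does proofread(t,c) hold.
Restrictor pairs — does the scope hold? (t1,c1):fails  (t1,c2):holds  (t1,c4):fails  (t1,c6):fails  (t2,c2):fails  (t2,c6):fails  (t3,c4):holds  (t3,c6):fails  (t3,c7):fails  (t5,c1):fails  (t5,c3):fails  (t5,c4):fails
Scope holds for 2 pair(s), so the sentence is false.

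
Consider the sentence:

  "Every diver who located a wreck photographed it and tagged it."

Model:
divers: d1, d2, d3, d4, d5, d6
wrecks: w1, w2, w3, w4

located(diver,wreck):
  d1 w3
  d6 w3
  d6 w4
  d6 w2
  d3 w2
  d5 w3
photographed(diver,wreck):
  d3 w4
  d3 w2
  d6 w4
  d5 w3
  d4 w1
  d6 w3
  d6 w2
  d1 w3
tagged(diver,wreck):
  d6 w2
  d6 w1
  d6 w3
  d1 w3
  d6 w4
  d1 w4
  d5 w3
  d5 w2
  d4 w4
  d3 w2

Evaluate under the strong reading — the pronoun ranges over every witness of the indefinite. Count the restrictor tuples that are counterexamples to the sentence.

0

"it" takes "a wreck" as antecedent — a donkey pronoun bound across the clause boundary.
Strong reading: for every (d,w) with located(d,w), photographed(d,w) ∧ tagged(d,w).
Restrictor pairs: (d1,w3) ✓  (d3,w2) ✓  (d5,w3) ✓  (d6,w2) ✓  (d6,w3) ✓  (d6,w4) ✓
Counterexamples (restrictor pairs failing the scope): 0.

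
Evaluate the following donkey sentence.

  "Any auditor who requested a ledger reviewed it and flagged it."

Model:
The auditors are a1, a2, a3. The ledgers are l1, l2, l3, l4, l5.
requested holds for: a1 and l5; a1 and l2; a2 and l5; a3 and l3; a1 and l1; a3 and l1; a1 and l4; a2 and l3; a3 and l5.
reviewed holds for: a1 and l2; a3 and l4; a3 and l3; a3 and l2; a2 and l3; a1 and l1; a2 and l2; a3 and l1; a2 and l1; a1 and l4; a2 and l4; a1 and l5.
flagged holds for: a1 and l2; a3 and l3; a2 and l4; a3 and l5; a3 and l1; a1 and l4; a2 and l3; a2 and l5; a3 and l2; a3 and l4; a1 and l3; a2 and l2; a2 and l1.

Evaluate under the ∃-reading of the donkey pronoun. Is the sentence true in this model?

True

"it" takes "a ledger" as antecedent — a donkey pronoun bound across the clause boundary.
Weak reading: every auditor a with some requested-ledger has at least one requested-ledger l such that reviewed(a,l) ∧ flagged(a,l).
Per auditor: a1:✓  a2:✓  a3:✓
Every auditor in the restrictor has a witness.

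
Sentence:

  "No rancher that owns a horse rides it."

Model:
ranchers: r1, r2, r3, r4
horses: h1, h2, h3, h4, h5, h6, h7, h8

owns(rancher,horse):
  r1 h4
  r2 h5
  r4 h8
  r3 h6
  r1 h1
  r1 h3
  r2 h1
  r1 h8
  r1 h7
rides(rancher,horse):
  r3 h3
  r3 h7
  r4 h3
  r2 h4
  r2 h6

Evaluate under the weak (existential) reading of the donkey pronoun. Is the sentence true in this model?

True

"it" takes "a horse" as antecedent — a donkey pronoun bound across the clause boundary.
Truth condition: for no (r,h) with owns(r,h) does rides(r,h) hold.
Restrictor pairs — does the scope hold? (r1,h1):fails  (r1,h3):fails  (r1,h4):fails  (r1,h7):fails  (r1,h8):fails  (r2,h1):fails  (r2,h5):fails  (r3,h6):fails  (r4,h8):fails
Scope holds for no restrictor pair, so the sentence is true.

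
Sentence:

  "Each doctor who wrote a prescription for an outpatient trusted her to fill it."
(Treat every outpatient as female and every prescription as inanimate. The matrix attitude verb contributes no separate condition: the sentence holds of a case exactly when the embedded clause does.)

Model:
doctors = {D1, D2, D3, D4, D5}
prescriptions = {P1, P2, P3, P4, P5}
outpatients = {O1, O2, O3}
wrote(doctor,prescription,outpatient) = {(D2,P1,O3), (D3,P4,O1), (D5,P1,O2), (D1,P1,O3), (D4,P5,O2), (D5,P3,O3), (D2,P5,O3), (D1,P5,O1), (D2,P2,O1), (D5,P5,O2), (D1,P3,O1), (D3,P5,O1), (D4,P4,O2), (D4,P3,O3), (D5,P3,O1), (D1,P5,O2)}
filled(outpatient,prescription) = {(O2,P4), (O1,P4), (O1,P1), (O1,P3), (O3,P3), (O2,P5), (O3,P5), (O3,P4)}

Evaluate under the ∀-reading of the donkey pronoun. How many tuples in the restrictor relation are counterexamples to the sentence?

6

"her" takes "an outpatient" as antecedent and "it" takes "a prescription"; both are donkey pronouns co-varying with the restrictor.
Strong reading: for every (d,p,o) with wrote(d,p,o), filled(o,p).
Restrictor triples: (D1,P1,O3)→filled(O3,P1) ✗  (D1,P3,O1)→filled(O1,P3) ✓  (D1,P5,O1)→filled(O1,P5) ✗  (D1,P5,O2)→filled(O2,P5) ✓  (D2,P1,O3)→filled(O3,P1) ✗  (D2,P2,O1)→filled(O1,P2) ✗  (D2,P5,O3)→filled(O3,P5) ✓  (D3,P4,O1)→filled(O1,P4) ✓  (D3,P5,O1)→filled(O1,P5) ✗  (D4,P3,O3)→filled(O3,P3) ✓  (D4,P4,O2)→filled(O2,P4) ✓  (D4,P5,O2)→filled(O2,P5) ✓  (D5,P1,O2)→filled(O2,P1) ✗  (D5,P3,O1)→filled(O1,P3) ✓  (D5,P3,O3)→filled(O3,P3) ✓  (D5,P5,O2)→filled(O2,P5) ✓
Counterexamples (restrictor triples failing the scope): 6.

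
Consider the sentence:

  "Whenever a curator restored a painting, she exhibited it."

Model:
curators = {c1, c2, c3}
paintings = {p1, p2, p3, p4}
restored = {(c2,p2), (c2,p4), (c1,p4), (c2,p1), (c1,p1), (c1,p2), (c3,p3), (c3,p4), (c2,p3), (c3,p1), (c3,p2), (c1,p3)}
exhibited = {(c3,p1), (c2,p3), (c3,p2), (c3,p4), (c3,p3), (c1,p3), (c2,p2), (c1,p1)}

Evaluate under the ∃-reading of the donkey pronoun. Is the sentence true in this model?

True

"it" takes "a painting" as antecedent — a donkey pronoun bound across the clause boundary.
Weak reading: every curator c with some restored-painting has at least one restored-painting p such that exhibited(c,p).
Per curator: c1:✓  c2:✓  c3:✓
Every curator in the restrictor has a witness.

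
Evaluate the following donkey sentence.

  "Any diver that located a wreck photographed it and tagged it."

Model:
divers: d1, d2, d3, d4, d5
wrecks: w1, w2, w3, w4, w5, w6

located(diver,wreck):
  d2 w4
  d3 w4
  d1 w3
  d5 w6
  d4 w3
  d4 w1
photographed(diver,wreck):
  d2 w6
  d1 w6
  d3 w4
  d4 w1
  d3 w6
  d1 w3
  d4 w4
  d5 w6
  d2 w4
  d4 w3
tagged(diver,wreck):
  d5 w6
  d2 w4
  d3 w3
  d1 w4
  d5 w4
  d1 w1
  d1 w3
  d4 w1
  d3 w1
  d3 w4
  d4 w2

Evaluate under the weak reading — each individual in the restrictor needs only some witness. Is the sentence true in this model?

True

"it" takes "a wreck" as antecedent — a donkey pronoun bound across the clause boundary.
Weak reading: every diver d with some located-wreck has at least one located-wreck w such that photographed(d,w) ∧ tagged(d,w).
Per diver: d1:✓  d2:✓  d3:✓  d4:✓  d5:✓
Every diver in the restrictor has a witness.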